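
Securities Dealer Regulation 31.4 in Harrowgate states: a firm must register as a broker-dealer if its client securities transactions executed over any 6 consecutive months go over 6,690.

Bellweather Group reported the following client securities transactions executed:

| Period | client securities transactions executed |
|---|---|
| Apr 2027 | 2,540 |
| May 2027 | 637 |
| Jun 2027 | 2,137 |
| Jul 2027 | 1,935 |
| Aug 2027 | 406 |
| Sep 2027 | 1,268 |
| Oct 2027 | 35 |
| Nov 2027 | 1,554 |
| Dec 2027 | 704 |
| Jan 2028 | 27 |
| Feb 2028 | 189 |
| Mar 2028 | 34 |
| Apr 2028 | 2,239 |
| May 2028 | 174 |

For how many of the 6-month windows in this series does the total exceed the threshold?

Apr 2027–Sep 2027: 2,540 + 637 + 2,137 + 1,935 + 406 + 1,268 = 8,923 (over)
May 2027–Oct 2027: 637 + 2,137 + 1,935 + 406 + 1,268 + 35 = 6,418 (under)
Jun 2027–Nov 2027: 2,137 + 1,935 + 406 + 1,268 + 35 + 1,554 = 7,335 (over)
Jul 2027–Dec 2027: 1,935 + 406 + 1,268 + 35 + 1,554 + 704 = 5,902 (under)
Aug 2027–Jan 2028: 406 + 1,268 + 35 + 1,554 + 704 + 27 = 3,994 (under)
Sep 2027–Feb 2028: 1,268 + 35 + 1,554 + 704 + 27 + 189 = 3,777 (under)
Oct 2027–Mar 2028: 35 + 1,554 + 704 + 27 + 189 + 34 = 2,543 (under)
Nov 2027–Apr 2028: 1,554 + 704 + 27 + 189 + 34 + 2,239 = 4,747 (under)
Dec 2027–May 2028: 704 + 27 + 189 + 34 + 2,239 + 174 = 3,367 (under)
2 windows exceed the threshold.

2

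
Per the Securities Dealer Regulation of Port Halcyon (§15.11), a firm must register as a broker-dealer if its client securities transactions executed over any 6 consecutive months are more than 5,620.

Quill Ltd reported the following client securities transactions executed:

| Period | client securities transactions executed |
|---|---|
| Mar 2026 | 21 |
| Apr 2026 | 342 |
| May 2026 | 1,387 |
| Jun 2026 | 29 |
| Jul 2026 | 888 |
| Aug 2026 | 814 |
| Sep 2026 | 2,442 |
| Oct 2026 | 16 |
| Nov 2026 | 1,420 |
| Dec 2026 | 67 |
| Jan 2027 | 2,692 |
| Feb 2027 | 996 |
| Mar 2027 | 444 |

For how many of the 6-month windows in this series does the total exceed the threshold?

Mar 2026–Aug 2026: 21 + 342 + 1,387 + 29 + 888 + 814 = 3,481 (under)
Apr 2026–Sep 2026: 342 + 1,387 + 29 + 888 + 814 + 2,442 = 5,902 (over)
May 2026–Oct 2026: 1,387 + 29 + 888 + 814 + 2,442 + 16 = 5,576 (under)
Jun 2026–Nov 2026: 29 + 888 + 814 + 2,442 + 16 + 1,420 = 5,609 (under)
Jul 2026–Dec 2026: 888 + 814 + 2,442 + 16 + 1,420 + 67 = 5,647 (over)
Aug 2026–Jan 2027: 814 + 2,442 + 16 + 1,420 + 67 + 2,692 = 7,451 (over)
Sep 2026–Feb 2027: 2,442 + 16 + 1,420 + 67 + 2,692 + 996 = 7,633 (over)
Oct 2026–Mar 2027: 16 + 1,420 + 67 + 2,692 + 996 + 444 = 5,635 (over)
5 windows exceed the threshold.

5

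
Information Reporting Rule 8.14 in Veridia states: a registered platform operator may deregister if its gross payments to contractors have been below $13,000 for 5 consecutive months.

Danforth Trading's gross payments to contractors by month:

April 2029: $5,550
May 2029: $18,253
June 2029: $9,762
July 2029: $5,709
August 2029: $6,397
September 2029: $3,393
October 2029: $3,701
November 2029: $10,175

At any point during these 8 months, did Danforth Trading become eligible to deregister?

Months below $13,000: April 2029, June 2029, July 2029, August 2029, September 2029, October 2029, November 2029.
Longest run of consecutive months below the threshold: 6.
6 ≥ 5, so Danforth Trading became eligible.

Yes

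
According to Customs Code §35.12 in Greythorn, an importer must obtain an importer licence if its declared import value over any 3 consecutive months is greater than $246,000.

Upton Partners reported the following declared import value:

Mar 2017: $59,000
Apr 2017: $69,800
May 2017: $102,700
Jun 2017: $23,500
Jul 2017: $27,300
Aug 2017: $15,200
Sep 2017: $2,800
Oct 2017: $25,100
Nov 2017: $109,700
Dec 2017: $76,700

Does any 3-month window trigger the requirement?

Mar 2017–May 2017: $59,000 + $69,800 + $102,700 = $231,500 (under)
Apr 2017–Jun 2017: $69,800 + $102,700 + $23,500 = $196,000 (under)
May 2017–Jul 2017: $102,700 + $23,500 + $27,300 = $153,500 (under)
Jun 2017–Aug 2017: $23,500 + $27,300 + $15,200 = $66,000 (under)
Jul 2017–Sep 2017: $27,300 + $15,200 + $2,800 = $45,300 (under)
Aug 2017–Oct 2017: $15,200 + $2,800 + $25,100 = $43,100 (under)
Sep 2017–Nov 2017: $2,800 + $25,100 + $109,700 = $137,600 (under)
Oct 2017–Dec 2017: $25,100 + $109,700 + $76,700 = $211,500 (under)
No window exceeds $246,000.

No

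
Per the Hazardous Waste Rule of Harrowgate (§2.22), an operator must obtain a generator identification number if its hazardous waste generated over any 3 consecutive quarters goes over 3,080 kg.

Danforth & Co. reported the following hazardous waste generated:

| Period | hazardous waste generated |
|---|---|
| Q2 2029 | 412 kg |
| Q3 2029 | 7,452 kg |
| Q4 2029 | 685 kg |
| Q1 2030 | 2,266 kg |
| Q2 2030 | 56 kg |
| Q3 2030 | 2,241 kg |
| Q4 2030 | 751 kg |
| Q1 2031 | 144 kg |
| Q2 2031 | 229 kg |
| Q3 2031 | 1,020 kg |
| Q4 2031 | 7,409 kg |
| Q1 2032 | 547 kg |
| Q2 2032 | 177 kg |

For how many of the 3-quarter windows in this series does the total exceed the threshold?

Q2 2029–Q4 2029: 412 kg + 7,452 kg + 685 kg = 8,549 kg (over)
Q3 2029–Q1 2030: 7,452 kg + 685 kg + 2,266 kg = 10,403 kg (over)
Q4 2029–Q2 2030: 685 kg + 2,266 kg + 56 kg = 3,007 kg (under)
Q1 2030–Q3 2030: 2,266 kg + 56 kg + 2,241 kg = 4,563 kg (over)
Q2 2030–Q4 2030: 56 kg + 2,241 kg + 751 kg = 3,048 kg (under)
Q3 2030–Q1 2031: 2,241 kg + 751 kg + 144 kg = 3,136 kg (over)
Q4 2030–Q2 2031: 751 kg + 144 kg + 229 kg = 1,124 kg (under)
Q1 2031–Q3 2031: 144 kg + 229 kg + 1,020 kg = 1,393 kg (under)
Q2 2031–Q4 2031: 229 kg + 1,020 kg + 7,409 kg = 8,658 kg (over)
Q3 2031–Q1 2032: 1,020 kg + 7,409 kg + 547 kg = 8,976 kg (over)
Q4 2031–Q2 2032: 7,409 kg + 547 kg + 177 kg = 8,133 kg (over)
7 windows exceed the threshold.

7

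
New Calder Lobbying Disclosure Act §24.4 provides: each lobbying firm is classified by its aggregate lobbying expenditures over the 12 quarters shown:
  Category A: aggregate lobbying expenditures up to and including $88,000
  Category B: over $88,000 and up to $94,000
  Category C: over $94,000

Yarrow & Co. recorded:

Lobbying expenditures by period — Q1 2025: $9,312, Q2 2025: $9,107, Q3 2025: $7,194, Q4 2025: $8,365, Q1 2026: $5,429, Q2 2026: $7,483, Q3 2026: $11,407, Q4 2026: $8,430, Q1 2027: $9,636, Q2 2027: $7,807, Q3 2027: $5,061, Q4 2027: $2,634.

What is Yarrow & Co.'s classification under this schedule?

Category B

Aggregate lobbying expenditures: $9,312 + $9,107 + $7,194 + $8,365 + $5,429 + $7,483 + $11,407 + $8,430 + $9,636 + $7,807 + $5,061 + $2,634 = $91,865.
$88,000 < $91,865 ≤ $94,000, so Category B applies.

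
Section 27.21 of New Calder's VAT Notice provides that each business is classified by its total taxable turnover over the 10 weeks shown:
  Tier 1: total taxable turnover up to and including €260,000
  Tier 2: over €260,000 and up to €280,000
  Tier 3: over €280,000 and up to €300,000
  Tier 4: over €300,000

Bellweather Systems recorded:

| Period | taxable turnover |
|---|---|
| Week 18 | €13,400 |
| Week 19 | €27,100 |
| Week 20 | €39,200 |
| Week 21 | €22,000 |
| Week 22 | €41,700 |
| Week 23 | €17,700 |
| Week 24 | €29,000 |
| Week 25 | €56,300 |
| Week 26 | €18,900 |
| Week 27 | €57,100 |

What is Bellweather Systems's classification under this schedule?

Tier 4

Total taxable turnover: €13,400 + €27,100 + €39,200 + €22,000 + €41,700 + €17,700 + €29,000 + €56,300 + €18,900 + €57,100 = €322,400.
€322,400 > €300,000, so Tier 4 applies.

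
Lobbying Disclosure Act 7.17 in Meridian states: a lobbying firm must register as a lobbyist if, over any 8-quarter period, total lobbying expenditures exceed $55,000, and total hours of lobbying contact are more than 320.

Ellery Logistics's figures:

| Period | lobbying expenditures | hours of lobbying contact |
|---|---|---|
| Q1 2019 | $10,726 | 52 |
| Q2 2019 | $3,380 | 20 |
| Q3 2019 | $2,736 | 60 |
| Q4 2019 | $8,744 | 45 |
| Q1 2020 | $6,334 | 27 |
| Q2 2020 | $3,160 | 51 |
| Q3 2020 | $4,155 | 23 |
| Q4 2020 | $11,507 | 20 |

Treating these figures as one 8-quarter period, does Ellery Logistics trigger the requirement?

Total lobbying expenditures: $10,726 + $3,380 + $2,736 + $8,744 + $6,334 + $3,160 + $4,155 + $11,507 = $50,742 (≤ $55,000).
Total hours of lobbying contact: 52 + 20 + 60 + 45 + 27 + 51 + 23 + 20 = 298 (≤ 320).
The test is 'and': the rule requires both, and at least one is not exceeded.

No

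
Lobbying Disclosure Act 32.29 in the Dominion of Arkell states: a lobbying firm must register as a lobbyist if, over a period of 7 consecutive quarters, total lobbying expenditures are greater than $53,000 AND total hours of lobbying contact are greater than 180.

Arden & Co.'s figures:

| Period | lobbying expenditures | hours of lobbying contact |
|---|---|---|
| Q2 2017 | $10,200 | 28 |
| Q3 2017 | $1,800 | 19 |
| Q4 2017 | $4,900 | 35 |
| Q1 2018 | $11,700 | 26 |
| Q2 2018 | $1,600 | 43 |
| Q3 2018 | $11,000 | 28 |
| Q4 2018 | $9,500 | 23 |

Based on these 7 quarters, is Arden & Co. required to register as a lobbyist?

Total lobbying expenditures: $10,200 + $1,800 + $4,900 + $11,700 + $1,600 + $11,000 + $9,500 = $50,700 (≤ $53,000).
Total hours of lobbying contact: 28 + 19 + 35 + 26 + 43 + 28 + 23 = 202 (> 180).
The test is 'and': the rule requires both, and at least one is not exceeded.

No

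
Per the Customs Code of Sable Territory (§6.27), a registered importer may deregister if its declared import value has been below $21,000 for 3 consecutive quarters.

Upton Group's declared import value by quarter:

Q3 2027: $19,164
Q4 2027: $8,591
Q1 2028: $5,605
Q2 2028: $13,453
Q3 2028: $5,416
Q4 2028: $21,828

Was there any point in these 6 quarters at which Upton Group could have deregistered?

Quarters below $21,000: Q3 2027, Q4 2027, Q1 2028, Q2 2028, Q3 2028.
Longest run of consecutive quarters below the threshold: 5.
5 ≥ 3, so Upton Group became eligible.

Yes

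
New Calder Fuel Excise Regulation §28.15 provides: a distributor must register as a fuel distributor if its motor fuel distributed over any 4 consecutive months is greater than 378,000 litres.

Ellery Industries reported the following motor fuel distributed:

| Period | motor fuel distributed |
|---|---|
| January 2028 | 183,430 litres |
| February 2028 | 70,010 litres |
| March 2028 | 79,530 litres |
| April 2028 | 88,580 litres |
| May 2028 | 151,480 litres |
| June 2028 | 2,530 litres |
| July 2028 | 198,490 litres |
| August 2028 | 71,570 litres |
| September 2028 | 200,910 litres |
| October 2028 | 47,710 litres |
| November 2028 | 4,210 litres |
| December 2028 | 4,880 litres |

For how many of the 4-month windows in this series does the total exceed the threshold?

January 2028–April 2028: 183,430 litres + 70,010 litres + 79,530 litres + 88,580 litres = 421,550 litres (over)
February 2028–May 2028: 70,010 litres + 79,530 litres + 88,580 litres + 151,480 litres = 389,600 litres (over)
March 2028–June 2028: 79,530 litres + 88,580 litres + 151,480 litres + 2,530 litres = 322,120 litres (under)
April 2028–July 2028: 88,580 litres + 151,480 litres + 2,530 litres + 198,490 litres = 441,080 litres (over)
May 2028–August 2028: 151,480 litres + 2,530 litres + 198,490 litres + 71,570 litres = 424,070 litres (over)
June 2028–September 2028: 2,530 litres + 198,490 litres + 71,570 litres + 200,910 litres = 473,500 litres (over)
July 2028–October 2028: 198,490 litres + 71,570 litres + 200,910 litres + 47,710 litres = 518,680 litres (over)
August 2028–November 2028: 71,570 litres + 200,910 litres + 47,710 litres + 4,210 litres = 324,400 litres (under)
September 2028–December 2028: 200,910 litres + 47,710 litres + 4,210 litres + 4,880 litres = 257,710 litres (under)
6 windows exceed the threshold.

6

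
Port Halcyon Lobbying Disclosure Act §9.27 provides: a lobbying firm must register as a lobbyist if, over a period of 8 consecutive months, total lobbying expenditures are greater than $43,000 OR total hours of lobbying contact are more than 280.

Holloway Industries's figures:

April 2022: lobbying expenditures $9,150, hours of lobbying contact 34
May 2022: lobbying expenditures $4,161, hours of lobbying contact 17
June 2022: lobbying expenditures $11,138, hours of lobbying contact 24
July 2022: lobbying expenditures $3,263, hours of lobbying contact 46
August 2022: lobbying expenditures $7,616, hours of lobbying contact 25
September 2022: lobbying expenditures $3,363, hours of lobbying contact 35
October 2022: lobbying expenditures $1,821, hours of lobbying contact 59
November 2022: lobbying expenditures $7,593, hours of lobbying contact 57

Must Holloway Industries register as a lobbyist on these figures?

Yes

Total lobbying expenditures: $9,150 + $4,161 + $11,138 + $3,263 + $7,616 + $3,363 + $1,821 + $7,593 = $48,105 (> $43,000).
Total hours of lobbying contact: 34 + 17 + 24 + 46 + 25 + 35 + 59 + 57 = 297 (> 280).
The test is 'or': at least one threshold is exceeded.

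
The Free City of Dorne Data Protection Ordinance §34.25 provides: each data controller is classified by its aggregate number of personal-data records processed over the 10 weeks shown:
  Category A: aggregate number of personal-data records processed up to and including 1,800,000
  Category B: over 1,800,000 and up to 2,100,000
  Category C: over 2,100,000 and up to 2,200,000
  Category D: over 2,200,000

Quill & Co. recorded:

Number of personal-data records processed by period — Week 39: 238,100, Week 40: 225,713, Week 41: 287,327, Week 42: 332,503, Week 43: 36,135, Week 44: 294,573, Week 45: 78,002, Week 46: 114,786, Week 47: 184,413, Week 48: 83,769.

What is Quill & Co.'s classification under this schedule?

Aggregate number of personal-data records processed: 238,100 + 225,713 + 287,327 + 332,503 + 36,135 + 294,573 + 78,002 + 114,786 + 184,413 + 83,769 = 1,875,321.
1,800,000 < 1,875,321 ≤ 2,100,000, so Category B applies.

Category B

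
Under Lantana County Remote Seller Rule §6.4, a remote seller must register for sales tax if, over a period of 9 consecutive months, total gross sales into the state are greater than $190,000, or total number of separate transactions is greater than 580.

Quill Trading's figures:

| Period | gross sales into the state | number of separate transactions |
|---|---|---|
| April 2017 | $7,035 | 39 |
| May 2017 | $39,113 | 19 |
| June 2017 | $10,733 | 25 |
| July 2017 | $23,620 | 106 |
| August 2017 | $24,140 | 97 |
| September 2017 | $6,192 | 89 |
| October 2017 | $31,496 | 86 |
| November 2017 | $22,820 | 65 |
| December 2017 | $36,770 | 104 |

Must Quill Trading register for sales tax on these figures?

Total gross sales into the state: $7,035 + $39,113 + $10,733 + $23,620 + $24,140 + $6,192 + $31,496 + $22,820 + $36,770 = $201,919 (> $190,000).
Total number of separate transactions: 39 + 19 + 25 + 106 + 97 + 89 + 86 + 65 + 104 = 630 (> 580).
The test is 'or': at least one threshold is exceeded.

Yes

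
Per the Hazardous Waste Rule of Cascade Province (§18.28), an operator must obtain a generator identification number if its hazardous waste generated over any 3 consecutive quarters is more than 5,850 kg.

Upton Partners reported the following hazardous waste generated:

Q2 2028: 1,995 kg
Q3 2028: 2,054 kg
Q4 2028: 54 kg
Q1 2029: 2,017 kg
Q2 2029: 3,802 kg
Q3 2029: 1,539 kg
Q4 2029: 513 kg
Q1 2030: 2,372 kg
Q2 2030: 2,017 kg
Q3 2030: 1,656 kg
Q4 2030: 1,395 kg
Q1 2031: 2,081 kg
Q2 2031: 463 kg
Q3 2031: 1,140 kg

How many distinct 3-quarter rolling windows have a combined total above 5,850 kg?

Q2 2028–Q4 2028: 1,995 kg + 2,054 kg + 54 kg = 4,103 kg (under)
Q3 2028–Q1 2029: 2,054 kg + 54 kg + 2,017 kg = 4,125 kg (under)
Q4 2028–Q2 2029: 54 kg + 2,017 kg + 3,802 kg = 5,873 kg (over)
Q1 2029–Q3 2029: 2,017 kg + 3,802 kg + 1,539 kg = 7,358 kg (over)
Q2 2029–Q4 2029: 3,802 kg + 1,539 kg + 513 kg = 5,854 kg (over)
Q3 2029–Q1 2030: 1,539 kg + 513 kg + 2,372 kg = 4,424 kg (under)
Q4 2029–Q2 2030: 513 kg + 2,372 kg + 2,017 kg = 4,902 kg (under)
Q1 2030–Q3 2030: 2,372 kg + 2,017 kg + 1,656 kg = 6,045 kg (over)
Q2 2030–Q4 2030: 2,017 kg + 1,656 kg + 1,395 kg = 5,068 kg (under)
Q3 2030–Q1 2031: 1,656 kg + 1,395 kg + 2,081 kg = 5,132 kg (under)
Q4 2030–Q2 2031: 1,395 kg + 2,081 kg + 463 kg = 3,939 kg (under)
Q1 2031–Q3 2031: 2,081 kg + 463 kg + 1,140 kg = 3,684 kg (under)
4 windows exceed the threshold.

4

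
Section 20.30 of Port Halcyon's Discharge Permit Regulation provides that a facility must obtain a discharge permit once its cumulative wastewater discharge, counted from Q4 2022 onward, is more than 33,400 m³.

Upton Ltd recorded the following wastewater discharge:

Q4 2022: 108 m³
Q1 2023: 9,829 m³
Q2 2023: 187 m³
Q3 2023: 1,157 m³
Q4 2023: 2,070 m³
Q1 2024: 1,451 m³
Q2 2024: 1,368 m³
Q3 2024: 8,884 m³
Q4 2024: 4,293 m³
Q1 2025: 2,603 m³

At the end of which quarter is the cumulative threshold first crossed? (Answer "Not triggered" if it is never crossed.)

Not triggered

Through Q4 2022: 108 m³
Through Q1 2023: 9,937 m³
Through Q2 2023: 10,124 m³
Through Q3 2023: 11,281 m³
Through Q4 2023: 13,351 m³
Through Q1 2024: 14,802 m³
Through Q2 2024: 16,170 m³
Through Q3 2024: 25,054 m³
Through Q4 2024: 29,347 m³
Through Q1 2025: 31,950 m³
Final cumulative total 31,950 m³ ≤ 33,400 m³; the threshold is never exceeded.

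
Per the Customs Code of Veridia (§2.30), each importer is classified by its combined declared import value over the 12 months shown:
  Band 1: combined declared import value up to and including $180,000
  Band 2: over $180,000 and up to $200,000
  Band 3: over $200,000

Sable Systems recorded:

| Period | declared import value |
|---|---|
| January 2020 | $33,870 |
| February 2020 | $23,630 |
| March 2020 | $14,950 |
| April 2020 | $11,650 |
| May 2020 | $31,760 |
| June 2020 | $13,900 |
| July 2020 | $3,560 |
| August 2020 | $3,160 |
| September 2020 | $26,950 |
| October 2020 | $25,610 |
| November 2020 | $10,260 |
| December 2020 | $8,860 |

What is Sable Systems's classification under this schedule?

Band 3

Combined declared import value: $33,870 + $23,630 + $14,950 + $11,650 + $31,760 + $13,900 + $3,560 + $3,160 + $26,950 + $25,610 + $10,260 + $8,860 = $208,160.
$208,160 > $200,000, so Band 3 applies.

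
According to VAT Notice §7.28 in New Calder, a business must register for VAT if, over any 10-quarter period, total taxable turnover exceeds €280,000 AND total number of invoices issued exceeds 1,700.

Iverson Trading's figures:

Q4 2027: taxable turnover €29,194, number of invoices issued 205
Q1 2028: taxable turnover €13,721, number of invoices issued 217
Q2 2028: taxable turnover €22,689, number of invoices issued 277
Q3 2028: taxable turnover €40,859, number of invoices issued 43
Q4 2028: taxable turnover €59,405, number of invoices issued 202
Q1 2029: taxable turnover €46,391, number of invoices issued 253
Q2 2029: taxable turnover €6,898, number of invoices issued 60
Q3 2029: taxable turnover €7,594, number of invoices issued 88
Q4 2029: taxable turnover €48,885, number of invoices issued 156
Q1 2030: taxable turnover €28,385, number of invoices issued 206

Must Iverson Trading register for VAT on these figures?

Yes

Total taxable turnover: €29,194 + €13,721 + €22,689 + €40,859 + €59,405 + €46,391 + €6,898 + €7,594 + €48,885 + €28,385 = €304,021 (> €280,000).
Total number of invoices issued: 205 + 217 + 277 + 43 + 202 + 253 + 60 + 88 + 156 + 206 = 1,707 (> 1,700).
The test is 'and': both thresholds are exceeded.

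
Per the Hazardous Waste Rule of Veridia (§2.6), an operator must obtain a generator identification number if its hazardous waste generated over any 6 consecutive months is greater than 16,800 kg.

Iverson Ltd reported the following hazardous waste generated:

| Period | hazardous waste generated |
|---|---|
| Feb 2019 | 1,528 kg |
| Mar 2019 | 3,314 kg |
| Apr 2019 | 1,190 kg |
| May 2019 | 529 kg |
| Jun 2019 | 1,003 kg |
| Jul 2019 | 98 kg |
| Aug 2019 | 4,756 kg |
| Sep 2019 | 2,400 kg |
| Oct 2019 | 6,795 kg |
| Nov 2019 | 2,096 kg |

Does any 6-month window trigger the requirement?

Yes

Feb 2019–Jul 2019: 1,528 kg + 3,314 kg + 1,190 kg + 529 kg + 1,003 kg + 98 kg = 7,662 kg (under)
Mar 2019–Aug 2019: 3,314 kg + 1,190 kg + 529 kg + 1,003 kg + 98 kg + 4,756 kg = 10,890 kg (under)
Apr 2019–Sep 2019: 1,190 kg + 529 kg + 1,003 kg + 98 kg + 4,756 kg + 2,400 kg = 9,976 kg (under)
May 2019–Oct 2019: 529 kg + 1,003 kg + 98 kg + 4,756 kg + 2,400 kg + 6,795 kg = 15,581 kg (under)
Jun 2019–Nov 2019: 1,003 kg + 98 kg + 4,756 kg + 2,400 kg + 6,795 kg + 2,096 kg = 17,148 kg (over)
At least one window exceeds 16,800 kg.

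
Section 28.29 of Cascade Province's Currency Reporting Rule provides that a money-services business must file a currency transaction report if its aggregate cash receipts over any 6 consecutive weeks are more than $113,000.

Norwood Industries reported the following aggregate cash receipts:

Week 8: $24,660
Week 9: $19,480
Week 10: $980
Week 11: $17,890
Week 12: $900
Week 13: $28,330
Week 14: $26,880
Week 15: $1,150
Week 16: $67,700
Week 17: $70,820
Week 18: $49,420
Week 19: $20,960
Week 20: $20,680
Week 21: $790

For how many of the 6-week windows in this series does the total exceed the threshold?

Week 8–Week 13: $24,660 + $19,480 + $980 + $17,890 + $900 + $28,330 = $92,240 (under)
Week 9–Week 14: $19,480 + $980 + $17,890 + $900 + $28,330 + $26,880 = $94,460 (under)
Week 10–Week 15: $980 + $17,890 + $900 + $28,330 + $26,880 + $1,150 = $76,130 (under)
Week 11–Week 16: $17,890 + $900 + $28,330 + $26,880 + $1,150 + $67,700 = $142,850 (over)
Week 12–Week 17: $900 + $28,330 + $26,880 + $1,150 + $67,700 + $70,820 = $195,780 (over)
Week 13–Week 18: $28,330 + $26,880 + $1,150 + $67,700 + $70,820 + $49,420 = $244,300 (over)
Week 14–Week 19: $26,880 + $1,150 + $67,700 + $70,820 + $49,420 + $20,960 = $236,930 (over)
Week 15–Week 20: $1,150 + $67,700 + $70,820 + $49,420 + $20,960 + $20,680 = $230,730 (over)
Week 16–Week 21: $67,700 + $70,820 + $49,420 + $20,960 + $20,680 + $790 = $230,370 (over)
6 windows exceed the threshold.

6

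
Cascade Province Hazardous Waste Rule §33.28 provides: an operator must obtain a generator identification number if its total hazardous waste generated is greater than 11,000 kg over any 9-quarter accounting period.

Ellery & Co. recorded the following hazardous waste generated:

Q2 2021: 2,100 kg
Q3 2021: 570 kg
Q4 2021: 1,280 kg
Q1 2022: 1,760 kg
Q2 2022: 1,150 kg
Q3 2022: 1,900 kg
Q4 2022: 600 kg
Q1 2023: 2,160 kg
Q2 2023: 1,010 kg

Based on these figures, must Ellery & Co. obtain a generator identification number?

Yes

Total hazardous waste generated: 2,100 kg + 570 kg + 1,280 kg + 1,760 kg + 1,150 kg + 1,900 kg + 600 kg + 2,160 kg + 1,010 kg = 12,530 kg.
12,530 kg > 11,000 kg, so the threshold is exceeded.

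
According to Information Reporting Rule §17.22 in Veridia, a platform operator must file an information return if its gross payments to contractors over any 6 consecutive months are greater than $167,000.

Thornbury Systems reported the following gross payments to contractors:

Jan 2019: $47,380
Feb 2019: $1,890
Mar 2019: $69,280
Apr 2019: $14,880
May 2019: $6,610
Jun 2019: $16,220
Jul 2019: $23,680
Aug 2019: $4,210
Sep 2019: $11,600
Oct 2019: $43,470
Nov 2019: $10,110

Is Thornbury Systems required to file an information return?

Jan 2019–Jun 2019: $47,380 + $1,890 + $69,280 + $14,880 + $6,610 + $16,220 = $156,260 (under)
Feb 2019–Jul 2019: $1,890 + $69,280 + $14,880 + $6,610 + $16,220 + $23,680 = $132,560 (under)
Mar 2019–Aug 2019: $69,280 + $14,880 + $6,610 + $16,220 + $23,680 + $4,210 = $134,880 (under)
Apr 2019–Sep 2019: $14,880 + $6,610 + $16,220 + $23,680 + $4,210 + $11,600 = $77,200 (under)
May 2019–Oct 2019: $6,610 + $16,220 + $23,680 + $4,210 + $11,600 + $43,470 = $105,790 (under)
Jun 2019–Nov 2019: $16,220 + $23,680 + $4,210 + $11,600 + $43,470 + $10,110 = $109,290 (under)
No window exceeds $167,000.

No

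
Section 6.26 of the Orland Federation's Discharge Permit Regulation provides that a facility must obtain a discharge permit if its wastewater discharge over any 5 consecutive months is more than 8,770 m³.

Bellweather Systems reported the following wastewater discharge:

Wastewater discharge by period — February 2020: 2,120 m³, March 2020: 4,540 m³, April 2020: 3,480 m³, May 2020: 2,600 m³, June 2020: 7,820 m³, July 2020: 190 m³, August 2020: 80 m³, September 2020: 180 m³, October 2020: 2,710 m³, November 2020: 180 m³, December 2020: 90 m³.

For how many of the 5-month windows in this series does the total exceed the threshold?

February 2020–June 2020: 2,120 m³ + 4,540 m³ + 3,480 m³ + 2,600 m³ + 7,820 m³ = 20,560 m³ (over)
March 2020–July 2020: 4,540 m³ + 3,480 m³ + 2,600 m³ + 7,820 m³ + 190 m³ = 18,630 m³ (over)
April 2020–August 2020: 3,480 m³ + 2,600 m³ + 7,820 m³ + 190 m³ + 80 m³ = 14,170 m³ (over)
May 2020–September 2020: 2,600 m³ + 7,820 m³ + 190 m³ + 80 m³ + 180 m³ = 10,870 m³ (over)
June 2020–October 2020: 7,820 m³ + 190 m³ + 80 m³ + 180 m³ + 2,710 m³ = 10,980 m³ (over)
July 2020–November 2020: 190 m³ + 80 m³ + 180 m³ + 2,710 m³ + 180 m³ = 3,340 m³ (under)
August 2020–December 2020: 80 m³ + 180 m³ + 2,710 m³ + 180 m³ + 90 m³ = 3,240 m³ (under)
5 windows exceed the threshold.

5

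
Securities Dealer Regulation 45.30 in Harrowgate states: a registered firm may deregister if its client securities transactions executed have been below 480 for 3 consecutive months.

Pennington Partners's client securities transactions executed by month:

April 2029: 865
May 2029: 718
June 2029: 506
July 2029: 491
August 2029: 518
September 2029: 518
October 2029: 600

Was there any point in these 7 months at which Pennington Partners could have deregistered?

No

No month is below 480.
Longest run of consecutive months below the threshold: 0.
0 < 3, so Pennington Partners never became eligible.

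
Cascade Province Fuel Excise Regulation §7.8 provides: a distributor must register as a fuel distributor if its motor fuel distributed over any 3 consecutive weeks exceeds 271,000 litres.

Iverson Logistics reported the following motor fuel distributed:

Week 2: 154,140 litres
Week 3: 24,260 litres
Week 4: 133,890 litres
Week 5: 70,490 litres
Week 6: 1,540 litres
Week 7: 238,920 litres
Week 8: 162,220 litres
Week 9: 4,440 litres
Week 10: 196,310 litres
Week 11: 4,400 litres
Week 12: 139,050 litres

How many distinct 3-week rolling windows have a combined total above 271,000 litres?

Week 2–Week 4: 154,140 litres + 24,260 litres + 133,890 litres = 312,290 litres (over)
Week 3–Week 5: 24,260 litres + 133,890 litres + 70,490 litres = 228,640 litres (under)
Week 4–Week 6: 133,890 litres + 70,490 litres + 1,540 litres = 205,920 litres (under)
Week 5–Week 7: 70,490 litres + 1,540 litres + 238,920 litres = 310,950 litres (over)
Week 6–Week 8: 1,540 litres + 238,920 litres + 162,220 litres = 402,680 litres (over)
Week 7–Week 9: 238,920 litres + 162,220 litres + 4,440 litres = 405,580 litres (over)
Week 8–Week 10: 162,220 litres + 4,440 litres + 196,310 litres = 362,970 litres (over)
Week 9–Week 11: 4,440 litres + 196,310 litres + 4,400 litres = 205,150 litres (under)
Week 10–Week 12: 196,310 litres + 4,400 litres + 139,050 litres = 339,760 litres (over)
6 windows exceed the threshold.

6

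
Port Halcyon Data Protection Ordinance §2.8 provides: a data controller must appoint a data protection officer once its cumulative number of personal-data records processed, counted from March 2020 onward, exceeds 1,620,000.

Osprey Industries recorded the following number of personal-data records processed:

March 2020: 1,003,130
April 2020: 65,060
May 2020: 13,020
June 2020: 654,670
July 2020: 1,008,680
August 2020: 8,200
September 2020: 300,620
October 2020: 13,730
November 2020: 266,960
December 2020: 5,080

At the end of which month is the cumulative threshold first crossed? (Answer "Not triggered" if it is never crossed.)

Through March 2020: 1,003,130
Through April 2020: 1,068,190
Through May 2020: 1,081,210
Through June 2020: 1,735,880 ← exceeds threshold

June 2020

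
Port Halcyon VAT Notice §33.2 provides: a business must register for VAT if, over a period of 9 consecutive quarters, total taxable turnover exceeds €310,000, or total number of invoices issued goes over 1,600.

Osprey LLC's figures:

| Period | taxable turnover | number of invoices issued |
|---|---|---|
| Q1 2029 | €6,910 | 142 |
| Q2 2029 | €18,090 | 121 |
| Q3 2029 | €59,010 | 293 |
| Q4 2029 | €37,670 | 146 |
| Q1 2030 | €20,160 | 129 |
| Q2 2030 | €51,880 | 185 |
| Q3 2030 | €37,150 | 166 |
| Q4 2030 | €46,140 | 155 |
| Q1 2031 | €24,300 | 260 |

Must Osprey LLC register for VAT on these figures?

Total taxable turnover: €6,910 + €18,090 + €59,010 + €37,670 + €20,160 + €51,880 + €37,150 + €46,140 + €24,300 = €301,310 (≤ €310,000).
Total number of invoices issued: 142 + 121 + 293 + 146 + 129 + 185 + 166 + 155 + 260 = 1,597 (≤ 1,600).
The test is 'or': neither threshold is exceeded.

No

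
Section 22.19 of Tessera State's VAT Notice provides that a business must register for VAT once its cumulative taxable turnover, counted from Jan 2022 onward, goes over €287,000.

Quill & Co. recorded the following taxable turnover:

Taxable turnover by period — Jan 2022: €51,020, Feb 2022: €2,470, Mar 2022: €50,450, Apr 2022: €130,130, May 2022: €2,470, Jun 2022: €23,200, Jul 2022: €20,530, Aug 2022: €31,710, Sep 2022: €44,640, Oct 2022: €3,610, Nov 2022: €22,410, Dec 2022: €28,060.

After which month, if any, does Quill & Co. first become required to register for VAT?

Through Jan 2022: €51,020
Through Feb 2022: €53,490
Through Mar 2022: €103,940
Through Apr 2022: €234,070
Through May 2022: €236,540
Through Jun 2022: €259,740
Through Jul 2022: €280,270
Through Aug 2022: €311,980 ← exceeds threshold

Aug 2022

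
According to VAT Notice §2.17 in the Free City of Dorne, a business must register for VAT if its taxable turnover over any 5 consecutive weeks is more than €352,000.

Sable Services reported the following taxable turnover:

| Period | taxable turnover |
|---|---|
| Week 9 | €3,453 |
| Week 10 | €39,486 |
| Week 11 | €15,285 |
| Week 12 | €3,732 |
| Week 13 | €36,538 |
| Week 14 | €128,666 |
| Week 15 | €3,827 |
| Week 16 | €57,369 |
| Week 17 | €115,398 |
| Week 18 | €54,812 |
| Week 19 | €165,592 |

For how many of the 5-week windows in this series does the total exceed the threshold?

Week 9–Week 13: €3,453 + €39,486 + €15,285 + €3,732 + €36,538 = €98,494 (under)
Week 10–Week 14: €39,486 + €15,285 + €3,732 + €36,538 + €128,666 = €223,707 (under)
Week 11–Week 15: €15,285 + €3,732 + €36,538 + €128,666 + €3,827 = €188,048 (under)
Week 12–Week 16: €3,732 + €36,538 + €128,666 + €3,827 + €57,369 = €230,132 (under)
Week 13–Week 17: €36,538 + €128,666 + €3,827 + €57,369 + €115,398 = €341,798 (under)
Week 14–Week 18: €128,666 + €3,827 + €57,369 + €115,398 + €54,812 = €360,072 (over)
Week 15–Week 19: €3,827 + €57,369 + €115,398 + €54,812 + €165,592 = €396,998 (over)
2 windows exceed the threshold.

2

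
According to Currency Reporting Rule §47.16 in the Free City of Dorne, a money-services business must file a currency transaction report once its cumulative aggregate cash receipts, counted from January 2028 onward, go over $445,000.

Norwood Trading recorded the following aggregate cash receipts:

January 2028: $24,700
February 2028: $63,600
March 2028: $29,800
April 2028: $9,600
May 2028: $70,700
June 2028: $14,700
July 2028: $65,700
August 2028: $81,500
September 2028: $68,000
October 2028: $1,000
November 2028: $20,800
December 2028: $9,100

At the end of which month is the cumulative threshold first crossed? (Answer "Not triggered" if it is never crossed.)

Through January 2028: $24,700
Through February 2028: $88,300
Through March 2028: $118,100
Through April 2028: $127,700
Through May 2028: $198,400
Through June 2028: $213,100
Through July 2028: $278,800
Through August 2028: $360,300
Through September 2028: $428,300
Through October 2028: $429,300
Through November 2028: $450,100 ← exceeds threshold

November 2028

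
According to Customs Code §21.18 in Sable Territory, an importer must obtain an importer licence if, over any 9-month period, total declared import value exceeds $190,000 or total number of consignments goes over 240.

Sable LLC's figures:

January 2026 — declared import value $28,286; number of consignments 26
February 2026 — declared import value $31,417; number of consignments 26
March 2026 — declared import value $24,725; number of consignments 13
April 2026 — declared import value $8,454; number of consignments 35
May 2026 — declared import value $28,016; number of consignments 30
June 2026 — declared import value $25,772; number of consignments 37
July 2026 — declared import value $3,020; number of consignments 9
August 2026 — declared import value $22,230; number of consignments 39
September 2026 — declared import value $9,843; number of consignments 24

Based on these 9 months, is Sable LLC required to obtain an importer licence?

Total declared import value: $28,286 + $31,417 + $24,725 + $8,454 + $28,016 + $25,772 + $3,020 + $22,230 + $9,843 = $181,763 (≤ $190,000).
Total number of consignments: 26 + 26 + 13 + 35 + 30 + 37 + 9 + 39 + 24 = 239 (≤ 240).
The test is 'or': neither threshold is exceeded.

No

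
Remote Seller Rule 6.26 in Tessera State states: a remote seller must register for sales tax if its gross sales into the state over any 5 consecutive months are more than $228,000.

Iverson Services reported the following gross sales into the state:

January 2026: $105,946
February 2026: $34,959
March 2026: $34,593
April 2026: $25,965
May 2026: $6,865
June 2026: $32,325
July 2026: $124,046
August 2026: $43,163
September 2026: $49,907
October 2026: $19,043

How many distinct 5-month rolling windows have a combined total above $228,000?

January 2026–May 2026: $105,946 + $34,959 + $34,593 + $25,965 + $6,865 = $208,328 (under)
February 2026–June 2026: $34,959 + $34,593 + $25,965 + $6,865 + $32,325 = $134,707 (under)
March 2026–July 2026: $34,593 + $25,965 + $6,865 + $32,325 + $124,046 = $223,794 (under)
April 2026–August 2026: $25,965 + $6,865 + $32,325 + $124,046 + $43,163 = $232,364 (over)
May 2026–September 2026: $6,865 + $32,325 + $124,046 + $43,163 + $49,907 = $256,306 (over)
June 2026–October 2026: $32,325 + $124,046 + $43,163 + $49,907 + $19,043 = $268,484 (over)
3 windows exceed the threshold.

3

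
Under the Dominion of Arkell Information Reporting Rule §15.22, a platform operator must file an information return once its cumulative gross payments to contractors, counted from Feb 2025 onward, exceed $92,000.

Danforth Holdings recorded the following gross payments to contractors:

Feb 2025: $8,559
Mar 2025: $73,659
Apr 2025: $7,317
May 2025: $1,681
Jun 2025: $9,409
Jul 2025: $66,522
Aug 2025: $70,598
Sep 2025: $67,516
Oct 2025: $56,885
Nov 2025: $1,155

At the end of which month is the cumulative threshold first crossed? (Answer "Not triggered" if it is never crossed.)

Jun 2025

Through Feb 2025: $8,559
Through Mar 2025: $82,218
Through Apr 2025: $89,535
Through May 2025: $91,216
Through Jun 2025: $100,625 ← exceeds threshold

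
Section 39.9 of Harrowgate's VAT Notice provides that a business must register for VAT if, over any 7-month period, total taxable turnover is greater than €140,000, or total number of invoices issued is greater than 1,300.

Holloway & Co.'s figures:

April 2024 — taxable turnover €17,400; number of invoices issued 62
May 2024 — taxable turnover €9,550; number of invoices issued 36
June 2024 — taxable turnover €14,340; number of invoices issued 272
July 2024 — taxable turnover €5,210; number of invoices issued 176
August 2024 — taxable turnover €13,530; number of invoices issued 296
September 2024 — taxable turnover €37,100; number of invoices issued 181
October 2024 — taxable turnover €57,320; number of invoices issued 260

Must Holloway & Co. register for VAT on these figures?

Yes

Total taxable turnover: €17,400 + €9,550 + €14,340 + €5,210 + €13,530 + €37,100 + €57,320 = €154,450 (> €140,000).
Total number of invoices issued: 62 + 36 + 272 + 176 + 296 + 181 + 260 = 1,283 (≤ 1,300).
The test is 'or': at least one threshold is exceeded.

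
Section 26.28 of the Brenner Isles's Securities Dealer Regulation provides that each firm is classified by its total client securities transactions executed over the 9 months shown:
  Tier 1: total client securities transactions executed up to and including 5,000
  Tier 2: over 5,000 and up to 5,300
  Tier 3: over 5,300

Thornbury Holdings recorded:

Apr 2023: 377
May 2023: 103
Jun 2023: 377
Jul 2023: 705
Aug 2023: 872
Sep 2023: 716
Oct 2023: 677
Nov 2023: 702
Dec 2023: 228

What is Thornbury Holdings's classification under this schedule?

Tier 1

Total client securities transactions executed: 377 + 103 + 377 + 705 + 872 + 716 + 677 + 702 + 228 = 4,757.
4,757 ≤ 5,000, so Tier 1 applies.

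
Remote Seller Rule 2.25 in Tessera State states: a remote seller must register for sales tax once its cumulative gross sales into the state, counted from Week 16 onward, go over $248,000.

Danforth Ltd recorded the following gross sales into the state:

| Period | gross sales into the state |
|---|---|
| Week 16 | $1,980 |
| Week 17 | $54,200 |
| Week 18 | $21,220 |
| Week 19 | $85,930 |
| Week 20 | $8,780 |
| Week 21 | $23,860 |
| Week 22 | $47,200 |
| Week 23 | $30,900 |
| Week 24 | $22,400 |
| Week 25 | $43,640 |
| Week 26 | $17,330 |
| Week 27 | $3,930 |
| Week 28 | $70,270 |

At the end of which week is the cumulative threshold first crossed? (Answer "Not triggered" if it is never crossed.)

Week 23

Through Week 16: $1,980
Through Week 17: $56,180
Through Week 18: $77,400
Through Week 19: $163,330
Through Week 20: $172,110
Through Week 21: $195,970
Through Week 22: $243,170
Through Week 23: $274,070 ← exceeds threshold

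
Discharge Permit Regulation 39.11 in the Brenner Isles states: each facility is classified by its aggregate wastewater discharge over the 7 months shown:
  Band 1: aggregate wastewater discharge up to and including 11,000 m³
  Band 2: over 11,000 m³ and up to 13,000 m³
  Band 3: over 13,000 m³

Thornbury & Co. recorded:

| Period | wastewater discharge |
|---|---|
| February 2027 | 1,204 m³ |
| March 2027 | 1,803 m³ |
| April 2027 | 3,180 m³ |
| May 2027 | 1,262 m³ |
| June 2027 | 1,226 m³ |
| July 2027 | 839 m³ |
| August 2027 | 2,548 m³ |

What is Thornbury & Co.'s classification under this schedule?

Aggregate wastewater discharge: 1,204 m³ + 1,803 m³ + 3,180 m³ + 1,262 m³ + 1,226 m³ + 839 m³ + 2,548 m³ = 12,062 m³.
11,000 m³ < 12,062 m³ ≤ 13,000 m³, so Band 2 applies.

Band 2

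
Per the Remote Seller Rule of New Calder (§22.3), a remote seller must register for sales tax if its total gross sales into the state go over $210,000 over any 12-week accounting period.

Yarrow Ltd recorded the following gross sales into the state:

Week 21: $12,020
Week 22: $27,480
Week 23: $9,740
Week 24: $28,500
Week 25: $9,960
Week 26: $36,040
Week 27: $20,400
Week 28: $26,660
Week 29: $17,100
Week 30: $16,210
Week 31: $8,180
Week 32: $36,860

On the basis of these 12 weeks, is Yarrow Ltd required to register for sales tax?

Yes

Total gross sales into the state: $12,020 + $27,480 + $9,740 + $28,500 + $9,960 + $36,040 + $20,400 + $26,660 + $17,100 + $16,210 + $8,180 + $36,860 = $249,150.
$249,150 > $210,000, so the threshold is exceeded.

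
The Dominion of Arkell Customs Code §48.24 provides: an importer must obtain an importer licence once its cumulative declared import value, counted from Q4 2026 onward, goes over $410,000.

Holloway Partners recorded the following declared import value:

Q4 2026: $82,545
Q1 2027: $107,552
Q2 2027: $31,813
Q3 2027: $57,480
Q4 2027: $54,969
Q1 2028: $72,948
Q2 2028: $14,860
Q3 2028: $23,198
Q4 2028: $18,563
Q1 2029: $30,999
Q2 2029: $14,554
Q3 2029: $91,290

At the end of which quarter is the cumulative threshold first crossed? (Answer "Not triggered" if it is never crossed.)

Through Q4 2026: $82,545
Through Q1 2027: $190,097
Through Q2 2027: $221,910
Through Q3 2027: $279,390
Through Q4 2027: $334,359
Through Q1 2028: $407,307
Through Q2 2028: $422,167 ← exceeds threshold

Q2 2028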